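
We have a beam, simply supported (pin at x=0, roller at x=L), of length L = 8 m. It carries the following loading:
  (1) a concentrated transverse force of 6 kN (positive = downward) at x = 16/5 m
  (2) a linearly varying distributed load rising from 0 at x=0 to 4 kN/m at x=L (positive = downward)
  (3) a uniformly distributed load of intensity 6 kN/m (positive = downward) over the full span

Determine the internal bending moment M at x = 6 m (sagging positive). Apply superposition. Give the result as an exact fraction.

Load 1 — point force P=6 kN at a=16/5 m (b=L-a=24/5):
  M_1 = Pa(L-x)/L  [x>a] = 6·(16/5)·(8-6)/8 = 24/5 kN·m
Load 2 — triangular load w₀=4 kN/m (0→w₀ over full span):
  M_2 = w₀Lx/6 - w₀x³/(6L) = 4·8·6/6 - 4·6³/(6·8) = 14 kN·m
Load 3 — uniform load w=6 kN/m over full span:
  M_3 = wx(L-x)/2 = 6·6·(8-6)/2 = 36 kN·m
Superposition: M = Σ M_i = 274/5 kN·m ≈ 54.800000 kN·m

M(6) = 274/5 kN·m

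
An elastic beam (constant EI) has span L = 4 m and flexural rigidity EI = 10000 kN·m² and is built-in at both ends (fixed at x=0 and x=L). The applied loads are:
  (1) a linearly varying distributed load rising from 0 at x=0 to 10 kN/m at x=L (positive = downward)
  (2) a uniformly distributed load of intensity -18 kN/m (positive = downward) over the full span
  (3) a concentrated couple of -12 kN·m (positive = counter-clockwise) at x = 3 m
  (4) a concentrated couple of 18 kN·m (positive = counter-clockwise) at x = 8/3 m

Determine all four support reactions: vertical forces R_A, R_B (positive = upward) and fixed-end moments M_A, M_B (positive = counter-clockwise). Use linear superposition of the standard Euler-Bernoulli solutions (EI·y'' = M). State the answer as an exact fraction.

Load 1 — triangular load w₀=10 kN/m (0→w₀ over full span):
  R_A = 3w₀L/20 = 3·10·4/20 = 6 kN
  M_A = w₀L²/30 = 10·4²/30 = 16/3 kN·m
  R_B = 7w₀L/20 = 7·10·4/20 = 14 kN
  M_B = -w₀L²/20 = -10·4²/20 = -8 kN·m
Load 2 — uniform load w=-18 kN/m over full span:
  R_A = wL/2 = (-18)·4/2 = -36 kN
  M_A = wL²/12 = (-18)·4²/12 = -24 kN·m
  R_B = wL/2 = (-18)·4/2 = -36 kN
  M_B = -wL²/12 = -(-18)·4²/12 = 24 kN·m
Load 3 — applied couple M₀=-12 kN·m at a=3 m (b=L-a=1):
  R_A = 6M₀ab/L³ = 6·(-12)·3·1/4³ = -27/8 kN
  M_A = M₀b(2a-b)/L² = (-12)·1·(2·3-1)/4² = -15/4 kN·m
  R_B = -6M₀ab/L³ = -6·(-12)·3·1/4³ = 27/8 kN
  M_B = M₀a(2b-a)/L² = (-12)·3·(2·1-3)/4² = 9/4 kN·m
Load 4 — applied couple M₀=18 kN·m at a=8/3 m (b=L-a=4/3):
  R_A = 6M₀ab/L³ = 6·18·(8/3)·(4/3)/4³ = 6 kN
  M_A = M₀b(2a-b)/L² = 18·(4/3)·(2·(8/3)-(4/3))/4² = 6 kN·m
  R_B = -6M₀ab/L³ = -6·18·(8/3)·(4/3)/4³ = -6 kN
  M_B = M₀a(2b-a)/L² = 18·(8/3)·(2·(4/3)-(8/3))/4² = 0 kN·m
Superposition: R_A = -219/8 kN, M_A = -197/12 kN·m, R_B = -197/8 kN, M_B = 73/4 kN·m

R_A = -219/8 kN, M_A = -197/12 kN·m, R_B = -197/8 kN, M_B = 73/4 kN·m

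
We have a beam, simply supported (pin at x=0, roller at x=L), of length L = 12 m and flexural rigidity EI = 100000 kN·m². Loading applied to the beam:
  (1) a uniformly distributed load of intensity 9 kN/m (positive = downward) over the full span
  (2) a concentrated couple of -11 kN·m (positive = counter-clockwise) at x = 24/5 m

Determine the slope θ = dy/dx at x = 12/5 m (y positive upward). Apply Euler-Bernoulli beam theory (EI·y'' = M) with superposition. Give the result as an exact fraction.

θ(12/5) = -32351/6250000 rad

Load 1 — uniform load w=9 kN/m over full span:
  θ_1 = -w(L³-6Lx²+4x³)/(24EI) = -9·(12³-6·12·(12/5)²+4·(12/5)³)/(24·100000) = -8019/1562500 rad
Load 2 — applied couple M₀=-11 kN·m at a=24/5 m (b=L-a=36/5):
  θ_2 = (M₀x²/(2L)+C₁)/EI  [x≤a] with C₁=M₀(3b²-L²)/(6L)=-44/25 = ((-11)·(12/5)²/(2·12)+(-44/25))/100000 = -11/250000 rad
Superposition: θ = Σ θ_i = -32351/6250000 rad ≈ -0.005176 rad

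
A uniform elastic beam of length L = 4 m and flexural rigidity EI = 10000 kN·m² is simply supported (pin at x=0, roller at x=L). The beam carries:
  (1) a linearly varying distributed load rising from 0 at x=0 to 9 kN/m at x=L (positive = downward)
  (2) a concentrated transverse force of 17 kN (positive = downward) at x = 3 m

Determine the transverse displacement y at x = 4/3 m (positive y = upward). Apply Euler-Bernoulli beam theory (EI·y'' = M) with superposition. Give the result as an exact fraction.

Load 1 — triangular load w₀=9 kN/m (0→w₀ over full span):
  y_1 = -w₀x(7L⁴-10L²x²+3x⁴)/(360LEI) = -9·(4/3)·(7·4⁴-10·4²·(4/3)²+3·(4/3)⁴)/(360·4·10000) = -64/50625 m
Load 2 — point force P=17 kN at a=3 m (b=L-a=1):
  y_2 = -Pbx(L²-b²-x²)/(6LEI)  [x≤a] = -17·1·(4/3)·(4²-1²-(4/3)²)/(6·4·10000) = -2023/1620000 m
Superposition: y = Σ y_i = -1357/540000 m ≈ -0.002513 m

y(4/3) = -1357/540000 m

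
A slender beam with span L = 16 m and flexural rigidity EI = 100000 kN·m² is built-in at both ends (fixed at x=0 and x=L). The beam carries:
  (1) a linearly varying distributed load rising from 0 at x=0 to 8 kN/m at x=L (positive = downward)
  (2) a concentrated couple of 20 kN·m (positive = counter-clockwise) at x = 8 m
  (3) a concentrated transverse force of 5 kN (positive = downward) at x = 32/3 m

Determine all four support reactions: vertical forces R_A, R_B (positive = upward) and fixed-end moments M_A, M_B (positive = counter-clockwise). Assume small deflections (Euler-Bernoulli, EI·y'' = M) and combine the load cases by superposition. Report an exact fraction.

R_A = 24161/1080 kN, M_A = 10691/135 kN·m, R_B = 50359/1080 kN, M_B = -14749/135 kN·m

Load 1 — triangular load w₀=8 kN/m (0→w₀ over full span):
  R_A = 3w₀L/20 = 3·8·16/20 = 96/5 kN
  M_A = w₀L²/30 = 8·16²/30 = 1024/15 kN·m
  R_B = 7w₀L/20 = 7·8·16/20 = 224/5 kN
  M_B = -w₀L²/20 = -8·16²/20 = -512/5 kN·m
Load 2 — applied couple M₀=20 kN·m at a=8 m (b=L-a=8):
  R_A = 6M₀ab/L³ = 6·20·8·8/16³ = 15/8 kN
  M_A = M₀b(2a-b)/L² = 20·8·(2·8-8)/16² = 5 kN·m
  R_B = -6M₀ab/L³ = -6·20·8·8/16³ = -15/8 kN
  M_B = M₀a(2b-a)/L² = 20·8·(2·8-8)/16² = 5 kN·m
Load 3 — point force P=5 kN at a=32/3 m (b=L-a=16/3):
  R_A = Pb²(3a+b)/L³ = 5·(16/3)²·(3·(32/3)+(16/3))/16³ = 35/27 kN
  M_A = Pab²/L² = 5·(32/3)·(16/3)²/16² = 160/27 kN·m
  R_B = Pa²(a+3b)/L³ = 5·(32/3)²·((32/3)+3·(16/3))/16³ = 100/27 kN
  M_B = -Pa²b/L² = -5·(32/3)²·(16/3)/16² = -320/27 kN·m
Superposition: R_A = 24161/1080 kN, M_A = 10691/135 kN·m, R_B = 50359/1080 kN, M_B = -14749/135 kN·m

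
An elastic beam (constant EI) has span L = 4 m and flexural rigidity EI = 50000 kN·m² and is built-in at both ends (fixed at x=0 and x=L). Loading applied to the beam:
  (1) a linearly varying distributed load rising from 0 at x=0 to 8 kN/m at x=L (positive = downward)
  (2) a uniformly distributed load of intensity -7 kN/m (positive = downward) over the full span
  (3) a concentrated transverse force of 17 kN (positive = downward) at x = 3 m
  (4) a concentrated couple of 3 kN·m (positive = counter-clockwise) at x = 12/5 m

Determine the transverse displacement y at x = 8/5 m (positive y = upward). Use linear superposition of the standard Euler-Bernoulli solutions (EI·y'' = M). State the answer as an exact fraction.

y(8/5) = -19141/1171875000 m

Load 1 — triangular load w₀=8 kN/m (0→w₀ over full span):
  y_1 = -w₀x²(L-x)²(x+2L)/(120LEI) = -8·(8/5)²·(4-(8/5))²·((8/5)+2·4)/(120·4·50000) = -2304/48828125 m
Load 2 — uniform load w=-7 kN/m over full span:
  y_2 = -wx²(L-x)²/(24EI) = -(-7)·(8/5)²·(4-(8/5))²/(24·50000) = 168/1953125 m
Load 3 — point force P=17 kN at a=3 m (b=L-a=1):
  y_3 = -Pb²x²(3aL-(3a+b)x)/(6L³EI)  [x≤a] = -17·1²·(8/5)²·(3·3·4-(3·3+1)·(8/5))/(6·4³·50000) = -17/375000 m
Load 4 — applied couple M₀=3 kN·m at a=12/5 m (b=L-a=8/5):
  y_4 = (R_Ax³/6 - M_Ax²/2)/EI  [x≤a] with R_A=27/25, M_A=24/25 = ((27/25)·(8/5)³/6 - (24/25)·(8/5)²/2)/50000 = -96/9765625 m
Superposition: y = Σ y_i = -19141/1171875000 m ≈ -0.000016 m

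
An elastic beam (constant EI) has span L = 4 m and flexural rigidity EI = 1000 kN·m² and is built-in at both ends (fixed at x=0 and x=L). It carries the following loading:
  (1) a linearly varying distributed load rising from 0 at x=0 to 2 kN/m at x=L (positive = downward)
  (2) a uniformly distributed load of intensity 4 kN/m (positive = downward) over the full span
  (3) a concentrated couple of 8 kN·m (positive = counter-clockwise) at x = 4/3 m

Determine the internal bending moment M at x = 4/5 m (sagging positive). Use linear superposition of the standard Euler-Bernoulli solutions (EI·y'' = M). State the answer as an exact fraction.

Load 1 — triangular load w₀=2 kN/m (0→w₀ over full span):
  M_1 = 3w₀Lx/20 - w₀L²/30 - w₀x³/(6L) = 3·2·4·(4/5)/20 - 2·4²/30 - 2·(4/5)³/(6·4) = -56/375 kN·m
Load 2 — uniform load w=4 kN/m over full span:
  M_2 = wLx/2 - wL²/12 - wx²/2 = 4·4·(4/5)/2 - 4·4²/12 - 4·(4/5)²/2 = -16/75 kN·m
Load 3 — applied couple M₀=8 kN·m at a=4/3 m (b=L-a=8/3):
  M_3 = R_Ax - M_A  [x≤a] with R_A=8/3, M_A=0 = (8/3)·(4/5) - 0 = 32/15 kN·m
Superposition: M = Σ M_i = 664/375 kN·m ≈ 1.770667 kN·m

M(4/5) = 664/375 kN·m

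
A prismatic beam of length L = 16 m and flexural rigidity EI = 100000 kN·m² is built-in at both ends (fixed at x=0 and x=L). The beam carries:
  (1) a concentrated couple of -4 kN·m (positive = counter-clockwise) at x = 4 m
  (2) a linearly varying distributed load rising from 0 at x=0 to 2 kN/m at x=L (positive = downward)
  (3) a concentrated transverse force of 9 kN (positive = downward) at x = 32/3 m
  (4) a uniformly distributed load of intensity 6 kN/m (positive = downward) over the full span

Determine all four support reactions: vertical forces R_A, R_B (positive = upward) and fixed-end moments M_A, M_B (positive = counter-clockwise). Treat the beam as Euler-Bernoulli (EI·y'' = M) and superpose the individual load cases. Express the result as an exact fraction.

Load 1 — applied couple M₀=-4 kN·m at a=4 m (b=L-a=12):
  R_A = 6M₀ab/L³ = 6·(-4)·4·12/16³ = -9/32 kN
  M_A = M₀b(2a-b)/L² = (-4)·12·(2·4-12)/16² = 3/4 kN·m
  R_B = -6M₀ab/L³ = -6·(-4)·4·12/16³ = 9/32 kN
  M_B = M₀a(2b-a)/L² = (-4)·4·(2·12-4)/16² = -5/4 kN·m
Load 2 — triangular load w₀=2 kN/m (0→w₀ over full span):
  R_A = 3w₀L/20 = 3·2·16/20 = 24/5 kN
  M_A = w₀L²/30 = 2·16²/30 = 256/15 kN·m
  R_B = 7w₀L/20 = 7·2·16/20 = 56/5 kN
  M_B = -w₀L²/20 = -2·16²/20 = -128/5 kN·m
Load 3 — point force P=9 kN at a=32/3 m (b=L-a=16/3):
  R_A = Pb²(3a+b)/L³ = 9·(16/3)²·(3·(32/3)+(16/3))/16³ = 7/3 kN
  M_A = Pab²/L² = 9·(32/3)·(16/3)²/16² = 32/3 kN·m
  R_B = Pa²(a+3b)/L³ = 9·(32/3)²·((32/3)+3·(16/3))/16³ = 20/3 kN
  M_B = -Pa²b/L² = -9·(32/3)²·(16/3)/16² = -64/3 kN·m
Load 4 — uniform load w=6 kN/m over full span:
  R_A = wL/2 = 6·16/2 = 48 kN
  M_A = wL²/12 = 6·16²/12 = 128 kN·m
  R_B = wL/2 = 6·16/2 = 48 kN
  M_B = -wL²/12 = -6·16²/12 = -128 kN·m
Superposition: R_A = 26329/480 kN, M_A = 9389/60 kN·m, R_B = 31751/480 kN, M_B = -10571/60 kN·m

R_A = 26329/480 kN, M_A = 9389/60 kN·m, R_B = 31751/480 kN, M_B = -10571/60 kN·m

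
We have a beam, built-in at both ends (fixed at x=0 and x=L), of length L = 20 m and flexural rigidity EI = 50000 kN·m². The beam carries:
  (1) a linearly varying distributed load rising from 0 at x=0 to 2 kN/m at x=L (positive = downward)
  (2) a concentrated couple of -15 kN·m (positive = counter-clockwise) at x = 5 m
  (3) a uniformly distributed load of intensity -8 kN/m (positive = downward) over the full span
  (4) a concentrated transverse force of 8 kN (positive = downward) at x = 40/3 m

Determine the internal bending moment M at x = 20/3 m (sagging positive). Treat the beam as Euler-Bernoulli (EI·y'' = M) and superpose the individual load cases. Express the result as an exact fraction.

M(20/3) = -31085/432 kN·m

Load 1 — triangular load w₀=2 kN/m (0→w₀ over full span):
  M_1 = 3w₀Lx/20 - w₀L²/30 - w₀x³/(6L) = 3·2·20·(20/3)/20 - 2·20²/30 - 2·(20/3)³/(6·20) = 680/81 kN·m
Load 2 — applied couple M₀=-15 kN·m at a=5 m (b=L-a=15):
  M_2 = R_Ax - M_A - M₀  [x>a] with R_A=-27/32, M_A=45/16 = (-27/32)·(20/3) - (45/16) - (-15) = 105/16 kN·m
Load 3 — uniform load w=-8 kN/m over full span:
  M_3 = wLx/2 - wL²/12 - wx²/2 = (-8)·20·(20/3)/2 - (-8)·20²/12 - (-8)·(20/3)²/2 = -800/9 kN·m
Load 4 — point force P=8 kN at a=40/3 m (b=L-a=20/3):
  M_4 = Pb²(3a+b)x/L³ - Pab²/L²  [x≤a] = 8·(20/3)²·(3·(40/3)+(20/3))·(20/3)/20³ - 8·(40/3)·(20/3)²/20² = 160/81 kN·m
Superposition: M = Σ M_i = -31085/432 kN·m ≈ -71.956019 kN·m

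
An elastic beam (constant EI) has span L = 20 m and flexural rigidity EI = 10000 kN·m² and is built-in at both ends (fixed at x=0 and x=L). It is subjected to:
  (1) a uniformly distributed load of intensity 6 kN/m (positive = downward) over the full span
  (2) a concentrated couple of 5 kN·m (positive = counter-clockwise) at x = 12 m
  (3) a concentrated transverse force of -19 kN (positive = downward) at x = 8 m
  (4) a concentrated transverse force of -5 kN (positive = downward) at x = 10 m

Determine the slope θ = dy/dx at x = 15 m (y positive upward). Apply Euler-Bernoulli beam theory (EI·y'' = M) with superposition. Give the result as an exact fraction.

Load 1 — uniform load w=6 kN/m over full span:
  θ_1 = -wx(L-x)(L-2x)/(12EI) = -6·15·(20-15)·(20-2·15)/(12·10000) = 3/80 rad
Load 2 — applied couple M₀=5 kN·m at a=12 m (b=L-a=8):
  θ_2 = (R_Ax²/2 - M_Ax - M₀(x-a))/EI  [x>a] with R_A=9/25, M_A=8/5 = ((9/25)·15²/2 - (8/5)·15 - 5·(15-12))/10000 = 3/20000 rad
Load 3 — point force P=-19 kN at a=8 m (b=L-a=12):
  θ_3 = Pa²(L-x)(2bL-(3b+a)(L-x))/(2L³EI)  [x>a] = (-19)·8²·(20-15)·(2·12·20-(3·12+8)·(20-15))/(2·20³·10000) = -247/25000 rad
Load 4 — point force P=-5 kN at a=10 m (b=L-a=10):
  θ_4 = Pa²(L-x)(2bL-(3b+a)(L-x))/(2L³EI)  [x>a] = (-5)·10²·(20-15)·(2·10·20-(3·10+10)·(20-15))/(2·20³·10000) = -1/320 rad
Superposition: θ = Σ θ_i = 4929/200000 rad ≈ 0.024645 rad

θ(15) = 4929/200000 rad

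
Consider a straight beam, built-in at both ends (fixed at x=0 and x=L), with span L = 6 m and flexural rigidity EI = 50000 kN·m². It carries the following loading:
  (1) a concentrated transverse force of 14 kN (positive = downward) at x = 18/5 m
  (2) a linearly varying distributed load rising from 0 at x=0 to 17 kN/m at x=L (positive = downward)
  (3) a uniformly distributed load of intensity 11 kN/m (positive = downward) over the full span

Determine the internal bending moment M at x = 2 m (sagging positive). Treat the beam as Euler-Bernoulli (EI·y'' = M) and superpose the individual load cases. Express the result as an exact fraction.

M(2) = 21616/1125 kN·m

Load 1 — point force P=14 kN at a=18/5 m (b=L-a=12/5):
  M_1 = Pb²(3a+b)x/L³ - Pab²/L²  [x≤a] = 14·(12/5)²·(3·(18/5)+(12/5))·2/6³ - 14·(18/5)·(12/5)²/6² = 224/125 kN·m
Load 2 — triangular load w₀=17 kN/m (0→w₀ over full span):
  M_2 = 3w₀Lx/20 - w₀L²/30 - w₀x³/(6L) = 3·17·6·2/20 - 17·6²/30 - 17·2³/(6·6) = 289/45 kN·m
Load 3 — uniform load w=11 kN/m over full span:
  M_3 = wLx/2 - wL²/12 - wx²/2 = 11·6·2/2 - 11·6²/12 - 11·2²/2 = 11 kN·m
Superposition: M = Σ M_i = 21616/1125 kN·m ≈ 19.214222 kN·m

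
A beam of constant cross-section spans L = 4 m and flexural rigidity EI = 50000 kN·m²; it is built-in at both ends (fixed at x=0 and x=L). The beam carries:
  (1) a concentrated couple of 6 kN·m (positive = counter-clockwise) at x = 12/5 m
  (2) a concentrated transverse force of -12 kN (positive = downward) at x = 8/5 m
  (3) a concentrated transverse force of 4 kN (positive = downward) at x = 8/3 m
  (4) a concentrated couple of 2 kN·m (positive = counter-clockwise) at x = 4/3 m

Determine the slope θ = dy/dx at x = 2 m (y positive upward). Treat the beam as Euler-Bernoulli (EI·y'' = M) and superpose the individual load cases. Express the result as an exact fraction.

θ(2) = -493/42187500 rad

Load 1 — applied couple M₀=6 kN·m at a=12/5 m (b=L-a=8/5):
  θ_1 = (R_Ax²/2 - M_Ax)/EI  [x≤a] with R_A=54/25, M_A=48/25 = ((54/25)·2²/2 - (48/25)·2)/50000 = 3/312500 rad
Load 2 — point force P=-12 kN at a=8/5 m (b=L-a=12/5):
  θ_2 = Pa²(L-x)(2bL-(3b+a)(L-x))/(2L³EI)  [x>a] = (-12)·(8/5)²·(4-2)·(2·(12/5)·4-(3·(12/5)+(8/5))·(4-2))/(2·4³·50000) = -6/390625 rad
Load 3 — point force P=4 kN at a=8/3 m (b=L-a=4/3):
  θ_3 = -Pb²x(2aL-(3a+b)x)/(2L³EI)  [x≤a] = -4·(4/3)²·2·(2·(8/3)·4-(3·(8/3)+(4/3))·2)/(2·4³·50000) = -1/168750 rad
Load 4 — applied couple M₀=2 kN·m at a=4/3 m (b=L-a=8/3):
  θ_4 = (R_Ax²/2 - M_Ax - M₀(x-a))/EI  [x>a] with R_A=2/3, M_A=0 = ((2/3)·2²/2 - 0·2 - 2·(2-(4/3)))/50000 = 0 rad
Superposition: θ = Σ θ_i = -493/42187500 rad ≈ -0.000012 rad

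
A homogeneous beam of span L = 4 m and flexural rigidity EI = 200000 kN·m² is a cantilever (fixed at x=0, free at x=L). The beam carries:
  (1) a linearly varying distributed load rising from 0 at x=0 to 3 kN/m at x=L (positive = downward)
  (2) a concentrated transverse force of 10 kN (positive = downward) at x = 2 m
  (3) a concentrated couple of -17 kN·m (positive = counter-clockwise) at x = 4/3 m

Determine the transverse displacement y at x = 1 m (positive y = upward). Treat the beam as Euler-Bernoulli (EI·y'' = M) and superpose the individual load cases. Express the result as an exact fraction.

y(1) = -11443/96000000 m

Load 1 — triangular load w₀=3 kN/m (0→w₀ over full span):
  y_1 = (w₀Lx³/12-w₀L²x²/6-w₀x⁵/(120L))/EI = (3·4·1³/12-3·4²·1²/6-3·1⁵/(120·4))/200000 = -1121/32000000 m
Load 2 — point force P=10 kN at a=2 m (b=L-a=2):
  y_2 = -Px²(3a-x)/(6EI)  [x≤a] = -10·1²·(3·2-1)/(6·200000) = -1/24000 m
Load 3 — applied couple M₀=-17 kN·m at a=4/3 m (b=L-a=8/3):
  y_3 = M₀x²/(2EI)  [x≤a] = (-17)·1²/(2·200000) = -17/400000 m
Superposition: y = Σ y_i = -11443/96000000 m ≈ -0.000119 m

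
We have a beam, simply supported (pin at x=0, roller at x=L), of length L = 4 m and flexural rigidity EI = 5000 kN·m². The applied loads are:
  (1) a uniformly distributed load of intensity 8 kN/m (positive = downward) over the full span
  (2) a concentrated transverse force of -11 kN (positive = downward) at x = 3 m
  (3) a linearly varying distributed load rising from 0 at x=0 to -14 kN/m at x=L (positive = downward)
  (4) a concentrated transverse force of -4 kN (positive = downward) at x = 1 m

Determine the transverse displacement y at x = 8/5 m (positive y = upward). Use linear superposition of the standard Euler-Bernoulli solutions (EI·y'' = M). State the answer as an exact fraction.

Load 1 — uniform load w=8 kN/m over full span:
  y_1 = -wx(L³-2Lx²+x³)/(24EI) = -8·(8/5)·(4³-2·4·(8/5)²+(8/5)³)/(24·5000) = -1984/390625 m
Load 2 — point force P=-11 kN at a=3 m (b=L-a=1):
  y_2 = -Pbx(L²-b²-x²)/(6LEI)  [x≤a] = -(-11)·1·(8/5)·(4²-1²-(8/5)²)/(6·4·5000) = 3421/1875000 m
Load 3 — triangular load w₀=-14 kN/m (0→w₀ over full span):
  y_3 = -w₀x(7L⁴-10L²x²+3x⁴)/(360LEI) = -(-14)·(8/5)·(7·4⁴-10·4²·(8/5)²+3·(8/5)⁴)/(360·4·5000) = 127792/29296875 m
Load 4 — point force P=-4 kN at a=1 m (b=L-a=3):
  y_4 = -Pa(L-x)(2Lx-a²-x²)/(6LEI)  [x>a] = -(-4)·1·(4-(8/5))·(2·4·(8/5)-1²-(8/5)²)/(6·4·5000) = 231/312500 m
Superposition: y = Σ y_i = 432811/234375000 m ≈ 0.001847 m

y(8/5) = 432811/234375000 m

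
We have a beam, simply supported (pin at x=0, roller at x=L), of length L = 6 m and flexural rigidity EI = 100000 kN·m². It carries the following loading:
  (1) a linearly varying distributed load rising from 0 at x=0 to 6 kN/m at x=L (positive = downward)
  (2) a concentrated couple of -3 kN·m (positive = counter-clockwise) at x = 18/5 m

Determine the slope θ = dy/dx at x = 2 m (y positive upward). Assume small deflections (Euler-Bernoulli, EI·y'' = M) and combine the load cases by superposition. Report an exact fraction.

θ(2) = -499/3750000 rad

Load 1 — triangular load w₀=6 kN/m (0→w₀ over full span):
  θ_1 = -w₀(7L⁴-30L²x²+15x⁴)/(360LEI) = -6·(7·6⁴-30·6²·2²+15·2⁴)/(360·6·100000) = -13/93750 rad
Load 2 — applied couple M₀=-3 kN·m at a=18/5 m (b=L-a=12/5):
  θ_2 = (M₀x²/(2L)+C₁)/EI  [x≤a] with C₁=M₀(3b²-L²)/(6L)=39/25 = ((-3)·2²/(2·6)+(39/25))/100000 = 7/1250000 rad
Superposition: θ = Σ θ_i = -499/3750000 rad ≈ -0.000133 rad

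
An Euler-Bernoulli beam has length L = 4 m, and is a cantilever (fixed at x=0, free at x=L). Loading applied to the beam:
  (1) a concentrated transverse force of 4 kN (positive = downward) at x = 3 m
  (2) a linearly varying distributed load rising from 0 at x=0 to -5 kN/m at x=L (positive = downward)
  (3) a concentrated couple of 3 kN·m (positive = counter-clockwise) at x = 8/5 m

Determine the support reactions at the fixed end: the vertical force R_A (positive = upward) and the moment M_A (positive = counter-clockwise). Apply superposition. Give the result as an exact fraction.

Load 1 — point force P=4 kN at a=3 m (b=L-a=1):
  R_A = P = 4 kN
  M_A = Pa = 4·3 = 12 kN·m
Load 2 — triangular load w₀=-5 kN/m (0→w₀ over full span):
  R_A = w₀L/2 = (-5)·4/2 = -10 kN
  M_A = w₀L²/3 = (-5)·4²/3 = -80/3 kN·m
Load 3 — applied couple M₀=3 kN·m at a=8/5 m (b=L-a=12/5):
  R_A = 0 kN
  M_A = -M₀ = -3 kN·m
Superposition: R_A = -6 kN, M_A = -53/3 kN·m

R_A = -6 kN, M_A = -53/3 kN·m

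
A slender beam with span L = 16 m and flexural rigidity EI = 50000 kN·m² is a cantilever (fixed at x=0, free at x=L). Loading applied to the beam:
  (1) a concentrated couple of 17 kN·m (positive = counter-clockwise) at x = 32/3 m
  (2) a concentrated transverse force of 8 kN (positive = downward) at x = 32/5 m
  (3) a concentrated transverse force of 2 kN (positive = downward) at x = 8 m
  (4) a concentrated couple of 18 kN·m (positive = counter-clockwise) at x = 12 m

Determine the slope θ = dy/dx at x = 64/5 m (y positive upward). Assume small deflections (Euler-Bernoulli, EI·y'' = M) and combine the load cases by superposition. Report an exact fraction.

θ(64/5) = 1589/468750 rad

Load 1 — applied couple M₀=17 kN·m at a=32/3 m (b=L-a=16/3):
  θ_1 = M₀a/EI  [x>a] = 17·(32/3)/50000 = 34/9375 rad
Load 2 — point force P=8 kN at a=32/5 m (b=L-a=48/5):
  θ_2 = -Pa²/(2EI)  [x>a] = -8·(32/5)²/(2·50000) = -256/78125 rad
Load 3 — point force P=2 kN at a=8 m (b=L-a=8):
  θ_3 = -Pa²/(2EI)  [x>a] = -2·8²/(2·50000) = -4/3125 rad
Load 4 — applied couple M₀=18 kN·m at a=12 m (b=L-a=4):
  θ_4 = M₀a/EI  [x>a] = 18·12/50000 = 27/6250 rad
Superposition: θ = Σ θ_i = 1589/468750 rad ≈ 0.003390 rad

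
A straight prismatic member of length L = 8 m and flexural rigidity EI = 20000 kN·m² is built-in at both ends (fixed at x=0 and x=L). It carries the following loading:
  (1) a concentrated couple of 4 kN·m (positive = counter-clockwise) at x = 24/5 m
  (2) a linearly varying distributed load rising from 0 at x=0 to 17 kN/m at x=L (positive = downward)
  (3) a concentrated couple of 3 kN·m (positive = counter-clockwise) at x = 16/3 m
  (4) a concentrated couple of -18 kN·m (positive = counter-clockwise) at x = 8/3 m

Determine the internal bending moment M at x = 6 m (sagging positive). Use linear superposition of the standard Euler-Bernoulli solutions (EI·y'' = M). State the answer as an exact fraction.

Load 1 — applied couple M₀=4 kN·m at a=24/5 m (b=L-a=16/5):
  M_1 = R_Ax - M_A - M₀  [x>a] with R_A=18/25, M_A=32/25 = (18/25)·6 - (32/25) - 4 = -24/25 kN·m
Load 2 — triangular load w₀=17 kN/m (0→w₀ over full span):
  M_2 = 3w₀Lx/20 - w₀L²/30 - w₀x³/(6L) = 3·17·8·6/20 - 17·8²/30 - 17·6³/(6·8) = 289/30 kN·m
Load 3 — applied couple M₀=3 kN·m at a=16/3 m (b=L-a=8/3):
  M_3 = R_Ax - M_A - M₀  [x>a] with R_A=1/2, M_A=1 = (1/2)·6 - 1 - 3 = -1 kN·m
Load 4 — applied couple M₀=-18 kN·m at a=8/3 m (b=L-a=16/3):
  M_4 = R_Ax - M_A - M₀  [x>a] with R_A=-3, M_A=0 = (-3)·6 - 0 - (-18) = 0 kN·m
Superposition: M = Σ M_i = 1151/150 kN·m ≈ 7.673333 kN·m

M(6) = 1151/150 kN·m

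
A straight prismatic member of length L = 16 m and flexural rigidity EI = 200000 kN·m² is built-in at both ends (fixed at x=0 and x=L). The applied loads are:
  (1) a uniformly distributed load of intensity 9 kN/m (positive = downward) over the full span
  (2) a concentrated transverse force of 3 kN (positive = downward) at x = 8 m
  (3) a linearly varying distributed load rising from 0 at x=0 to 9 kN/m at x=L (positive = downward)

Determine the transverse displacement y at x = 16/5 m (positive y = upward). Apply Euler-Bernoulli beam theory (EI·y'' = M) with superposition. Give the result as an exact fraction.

y(16/5) = -226684/48828125 m

Load 1 — uniform load w=9 kN/m over full span:
  y_1 = -wx²(L-x)²/(24EI) = -9·(16/5)²·(16-(16/5))²/(24·200000) = -6144/1953125 m
Load 2 — point force P=3 kN at a=8 m (b=L-a=8):
  y_2 = -Pb²x²(3aL-(3a+b)x)/(6L³EI)  [x≤a] = -3·8²·(16/5)²·(3·8·16-(3·8+8)·(16/5))/(6·16³·200000) = -44/390625 m
Load 3 — triangular load w₀=9 kN/m (0→w₀ over full span):
  y_3 = -w₀x²(L-x)²(x+2L)/(120LEI) = -9·(16/5)²·(16-(16/5))²·((16/5)+2·16)/(120·16·200000) = -67584/48828125 m
Superposition: y = Σ y_i = -226684/48828125 m ≈ -0.004642 m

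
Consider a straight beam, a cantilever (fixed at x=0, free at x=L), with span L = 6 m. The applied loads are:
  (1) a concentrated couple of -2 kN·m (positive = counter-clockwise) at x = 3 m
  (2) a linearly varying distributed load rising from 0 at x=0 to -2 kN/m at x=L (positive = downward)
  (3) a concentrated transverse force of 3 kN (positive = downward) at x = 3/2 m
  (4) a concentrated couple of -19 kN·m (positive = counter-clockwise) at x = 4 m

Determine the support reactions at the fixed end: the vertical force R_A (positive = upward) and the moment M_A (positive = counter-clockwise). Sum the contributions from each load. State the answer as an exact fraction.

R_A = -3 kN, M_A = 3/2 kN·m

Load 1 — applied couple M₀=-2 kN·m at a=3 m (b=L-a=3):
  R_A = 0 kN
  M_A = -M₀ = -(-2) = 2 kN·m
Load 2 — triangular load w₀=-2 kN/m (0→w₀ over full span):
  R_A = w₀L/2 = (-2)·6/2 = -6 kN
  M_A = w₀L²/3 = (-2)·6²/3 = -24 kN·m
Load 3 — point force P=3 kN at a=3/2 m (b=L-a=9/2):
  R_A = P = 3 kN
  M_A = Pa = 3·(3/2) = 9/2 kN·m
Load 4 — applied couple M₀=-19 kN·m at a=4 m (b=L-a=2):
  R_A = 0 kN
  M_A = -M₀ = -(-19) = 19 kN·m
Superposition: R_A = -3 kN, M_A = 3/2 kN·m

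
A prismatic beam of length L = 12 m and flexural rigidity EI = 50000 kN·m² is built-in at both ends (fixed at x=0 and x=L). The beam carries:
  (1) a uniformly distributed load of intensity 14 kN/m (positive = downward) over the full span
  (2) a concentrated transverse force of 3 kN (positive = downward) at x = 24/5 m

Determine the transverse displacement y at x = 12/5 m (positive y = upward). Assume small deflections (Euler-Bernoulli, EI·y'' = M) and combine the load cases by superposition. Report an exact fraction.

y(12/5) = -312606/48828125 m

Load 1 — uniform load w=14 kN/m over full span:
  y_1 = -wx²(L-x)²/(24EI) = -14·(12/5)²·(12-(12/5))²/(24·50000) = -12096/1953125 m
Load 2 — point force P=3 kN at a=24/5 m (b=L-a=36/5):
  y_2 = -Pb²x²(3aL-(3a+b)x)/(6L³EI)  [x≤a] = -3·(36/5)²·(12/5)²·(3·(24/5)·12-(3·(24/5)+(36/5))·(12/5))/(6·12³·50000) = -10206/48828125 m
Superposition: y = Σ y_i = -312606/48828125 m ≈ -0.006402 m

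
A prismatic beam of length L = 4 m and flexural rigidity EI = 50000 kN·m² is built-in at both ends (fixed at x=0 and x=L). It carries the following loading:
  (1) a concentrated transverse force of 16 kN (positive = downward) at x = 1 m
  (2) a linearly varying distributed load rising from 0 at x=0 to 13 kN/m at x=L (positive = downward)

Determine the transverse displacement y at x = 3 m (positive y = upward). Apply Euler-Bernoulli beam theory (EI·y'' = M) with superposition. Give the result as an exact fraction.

y(3) = -1807/24000000 m

Load 1 — point force P=16 kN at a=1 m (b=L-a=3):
  y_1 = -Pa²(L-x)²(3bL-(3b+a)(L-x))/(6L³EI)  [x>a] = -16·1²·(4-3)²·(3·3·4-(3·3+1)·(4-3))/(6·4³·50000) = -13/600000 m
Load 2 — triangular load w₀=13 kN/m (0→w₀ over full span):
  y_2 = -w₀x²(L-x)²(x+2L)/(120LEI) = -13·3²·(4-3)²·(3+2·4)/(120·4·50000) = -429/8000000 m
Superposition: y = Σ y_i = -1807/24000000 m ≈ -0.000075 m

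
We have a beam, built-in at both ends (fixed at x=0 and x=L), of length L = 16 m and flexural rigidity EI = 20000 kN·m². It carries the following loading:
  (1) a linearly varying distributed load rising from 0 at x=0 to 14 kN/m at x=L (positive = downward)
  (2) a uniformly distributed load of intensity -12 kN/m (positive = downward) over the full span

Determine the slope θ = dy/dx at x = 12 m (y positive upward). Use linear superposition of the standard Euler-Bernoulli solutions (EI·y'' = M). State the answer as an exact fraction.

Load 1 — triangular load w₀=14 kN/m (0→w₀ over full span):
  θ_1 = -w₀(2x(L-x)(L-2x)(x+2L)+x²(L-x)²)/(120LEI) = -14·(2·12·(16-12)·(16-2·12)·(12+2·16)+12²·(16-12)²)/(120·16·20000) = 287/25000 rad
Load 2 — uniform load w=-12 kN/m over full span:
  θ_2 = -wx(L-x)(L-2x)/(12EI) = -(-12)·12·(16-12)·(16-2·12)/(12·20000) = -12/625 rad
Superposition: θ = Σ θ_i = -193/25000 rad ≈ -0.007720 rad

θ(12) = -193/25000 rad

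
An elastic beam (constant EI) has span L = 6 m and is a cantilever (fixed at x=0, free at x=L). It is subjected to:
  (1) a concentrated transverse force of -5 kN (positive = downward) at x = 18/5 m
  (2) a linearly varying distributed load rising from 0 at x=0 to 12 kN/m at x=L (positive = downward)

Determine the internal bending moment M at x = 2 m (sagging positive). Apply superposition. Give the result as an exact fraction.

Load 1 — point force P=-5 kN at a=18/5 m (b=L-a=12/5):
  M_1 = -P(a-x)  [x≤a] = -(-5)·((18/5)-2) = 8 kN·m
Load 2 — triangular load w₀=12 kN/m (0→w₀ over full span):
  M_2 = w₀Lx/2 - w₀L²/3 - w₀x³/(6L) = 12·6·2/2 - 12·6²/3 - 12·2³/(6·6) = -224/3 kN·m
Superposition: M = Σ M_i = -200/3 kN·m ≈ -66.666667 kN·m

M(2) = -200/3 kN·m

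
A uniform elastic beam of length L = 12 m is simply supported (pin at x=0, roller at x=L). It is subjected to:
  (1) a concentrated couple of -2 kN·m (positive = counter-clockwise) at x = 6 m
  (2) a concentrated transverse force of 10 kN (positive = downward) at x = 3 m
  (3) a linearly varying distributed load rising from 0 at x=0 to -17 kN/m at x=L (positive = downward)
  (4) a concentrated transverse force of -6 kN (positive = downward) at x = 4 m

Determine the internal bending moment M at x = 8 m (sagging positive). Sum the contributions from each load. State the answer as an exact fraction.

Load 1 — applied couple M₀=-2 kN·m at a=6 m (b=L-a=6):
  M_1 = M₀x/L - M₀  [x>a] = (-2)·8/12 - (-2) = 2/3 kN·m
Load 2 — point force P=10 kN at a=3 m (b=L-a=9):
  M_2 = Pa(L-x)/L  [x>a] = 10·3·(12-8)/12 = 10 kN·m
Load 3 — triangular load w₀=-17 kN/m (0→w₀ over full span):
  M_3 = w₀Lx/6 - w₀x³/(6L) = (-17)·12·8/6 - (-17)·8³/(6·12) = -1360/9 kN·m
Load 4 — point force P=-6 kN at a=4 m (b=L-a=8):
  M_4 = Pa(L-x)/L  [x>a] = (-6)·4·(12-8)/12 = -8 kN·m
Superposition: M = Σ M_i = -1336/9 kN·m ≈ -148.444444 kN·m

M(8) = -1336/9 kN·m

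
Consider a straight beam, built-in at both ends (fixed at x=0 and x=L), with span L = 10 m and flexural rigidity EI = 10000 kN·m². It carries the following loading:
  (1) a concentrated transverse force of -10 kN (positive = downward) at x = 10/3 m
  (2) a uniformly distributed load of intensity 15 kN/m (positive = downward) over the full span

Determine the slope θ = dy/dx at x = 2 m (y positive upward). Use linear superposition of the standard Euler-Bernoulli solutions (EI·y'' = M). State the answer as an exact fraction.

θ(2) = -71/6750 rad

Load 1 — point force P=-10 kN at a=10/3 m (b=L-a=20/3):
  θ_1 = -Pb²x(2aL-(3a+b)x)/(2L³EI)  [x≤a] = -(-10)·(20/3)²·2·(2·(10/3)·10-(3·(10/3)+(20/3))·2)/(2·10³·10000) = 1/675 rad
Load 2 — uniform load w=15 kN/m over full span:
  θ_2 = -wx(L-x)(L-2x)/(12EI) = -15·2·(10-2)·(10-2·2)/(12·10000) = -3/250 rad
Superposition: θ = Σ θ_i = -71/6750 rad ≈ -0.010519 rad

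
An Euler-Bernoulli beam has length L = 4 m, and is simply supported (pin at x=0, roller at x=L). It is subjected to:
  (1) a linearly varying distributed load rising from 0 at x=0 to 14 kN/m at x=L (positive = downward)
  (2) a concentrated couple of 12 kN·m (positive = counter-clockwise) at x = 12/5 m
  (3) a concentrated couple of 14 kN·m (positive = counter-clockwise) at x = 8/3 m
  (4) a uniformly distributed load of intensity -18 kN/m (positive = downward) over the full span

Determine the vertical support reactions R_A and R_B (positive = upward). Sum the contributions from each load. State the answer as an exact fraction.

Load 1 — triangular load w₀=14 kN/m (0→w₀ over full span):
  R_A = w₀L/6 = 14·4/6 = 28/3 kN
  R_B = w₀L/3 = 14·4/3 = 56/3 kN
Load 2 — applied couple M₀=12 kN·m at a=12/5 m (b=L-a=8/5):
  R_A = M₀/L = 12/4 = 3 kN
  R_B = -M₀/L = -12/4 = -3 kN
Load 3 — applied couple M₀=14 kN·m at a=8/3 m (b=L-a=4/3):
  R_A = M₀/L = 14/4 = 7/2 kN
  R_B = -M₀/L = -14/4 = -7/2 kN
Load 4 — uniform load w=-18 kN/m over full span:
  R_A = wL/2 = (-18)·4/2 = -36 kN
  R_B = wL/2 = (-18)·4/2 = -36 kN
Superposition: R_A = -121/6 kN, R_B = -143/6 kN

R_A = -121/6 kN, R_B = -143/6 kN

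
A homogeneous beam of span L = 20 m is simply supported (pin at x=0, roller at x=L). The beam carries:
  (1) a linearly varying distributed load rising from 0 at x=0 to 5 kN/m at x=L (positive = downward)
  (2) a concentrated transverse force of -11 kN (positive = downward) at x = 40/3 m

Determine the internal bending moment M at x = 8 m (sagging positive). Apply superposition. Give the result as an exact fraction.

M(8) = 248/3 kN·m

Load 1 — triangular load w₀=5 kN/m (0→w₀ over full span):
  M_1 = w₀Lx/6 - w₀x³/(6L) = 5·20·8/6 - 5·8³/(6·20) = 112 kN·m
Load 2 — point force P=-11 kN at a=40/3 m (b=L-a=20/3):
  M_2 = Pbx/L  [x≤a] = (-11)·(20/3)·8/20 = -88/3 kN·m
Superposition: M = Σ M_i = 248/3 kN·m ≈ 82.666667 kN·m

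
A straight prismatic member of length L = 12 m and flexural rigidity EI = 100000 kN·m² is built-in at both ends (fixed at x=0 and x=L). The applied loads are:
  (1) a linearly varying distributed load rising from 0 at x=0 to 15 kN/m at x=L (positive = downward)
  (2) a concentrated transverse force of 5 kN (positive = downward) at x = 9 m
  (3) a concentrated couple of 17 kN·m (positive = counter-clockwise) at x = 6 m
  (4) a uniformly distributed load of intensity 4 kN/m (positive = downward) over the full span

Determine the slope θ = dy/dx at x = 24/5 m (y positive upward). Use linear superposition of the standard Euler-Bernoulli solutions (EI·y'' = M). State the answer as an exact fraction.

Load 1 — triangular load w₀=15 kN/m (0→w₀ over full span):
  θ_1 = -w₀(2x(L-x)(L-2x)(x+2L)+x²(L-x)²)/(120LEI) = -15·(2·(24/5)·(12-(24/5))·(12-2·(24/5))·((24/5)+2·12)+(24/5)²·(12-(24/5))²)/(120·12·100000) = -243/390625 rad
Load 2 — point force P=5 kN at a=9 m (b=L-a=3):
  θ_2 = -Pb²x(2aL-(3a+b)x)/(2L³EI)  [x≤a] = -5·3²·(24/5)·(2·9·12-(3·9+3)·(24/5))/(2·12³·100000) = -9/200000 rad
Load 3 — applied couple M₀=17 kN·m at a=6 m (b=L-a=6):
  θ_3 = (R_Ax²/2 - M_Ax)/EI  [x≤a] with R_A=17/8, M_A=17/4 = ((17/8)·(24/5)²/2 - (17/4)·(24/5))/100000 = 51/1250000 rad
Load 4 — uniform load w=4 kN/m over full span:
  θ_4 = -wx(L-x)(L-2x)/(12EI) = -4·(24/5)·(12-(24/5))·(12-2·(24/5))/(12·100000) = -108/390625 rad
Superposition: θ = Σ θ_i = -22569/25000000 rad ≈ -0.000903 rad

θ(24/5) = -22569/25000000 rad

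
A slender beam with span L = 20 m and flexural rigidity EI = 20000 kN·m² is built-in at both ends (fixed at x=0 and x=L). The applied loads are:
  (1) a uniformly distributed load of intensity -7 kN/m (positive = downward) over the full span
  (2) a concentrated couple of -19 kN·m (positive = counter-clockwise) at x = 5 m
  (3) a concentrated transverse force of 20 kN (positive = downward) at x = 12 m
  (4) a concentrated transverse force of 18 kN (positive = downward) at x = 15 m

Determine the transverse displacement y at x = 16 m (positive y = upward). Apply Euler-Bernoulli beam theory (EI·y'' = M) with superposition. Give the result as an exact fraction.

y(16) = 88951/3000000 m

Load 1 — uniform load w=-7 kN/m over full span:
  y_1 = -wx²(L-x)²/(24EI) = -(-7)·16²·(20-16)²/(24·20000) = 112/1875 m
Load 2 — applied couple M₀=-19 kN·m at a=5 m (b=L-a=15):
  y_2 = (R_Ax³/6 - M_Ax²/2 - M₀(x-a)²/2)/EI  [x>a] with R_A=-171/160, M_A=57/16 = ((-171/160)·16³/6 - (57/16)·16²/2 - (-19)·(16-5)²/2)/20000 = -361/200000 m
Load 3 — point force P=20 kN at a=12 m (b=L-a=8):
  y_3 = -Pa²(L-x)²(3bL-(3b+a)(L-x))/(6L³EI)  [x>a] = -20·12²·(20-16)²·(3·8·20-(3·8+12)·(20-16))/(6·20³·20000) = -252/15625 m
Load 4 — point force P=18 kN at a=15 m (b=L-a=5):
  y_4 = -Pa²(L-x)²(3bL-(3b+a)(L-x))/(6L³EI)  [x>a] = -18·15²·(20-16)²·(3·5·20-(3·5+15)·(20-16))/(6·20³·20000) = -243/20000 m
Superposition: y = Σ y_i = 88951/3000000 m ≈ 0.029650 m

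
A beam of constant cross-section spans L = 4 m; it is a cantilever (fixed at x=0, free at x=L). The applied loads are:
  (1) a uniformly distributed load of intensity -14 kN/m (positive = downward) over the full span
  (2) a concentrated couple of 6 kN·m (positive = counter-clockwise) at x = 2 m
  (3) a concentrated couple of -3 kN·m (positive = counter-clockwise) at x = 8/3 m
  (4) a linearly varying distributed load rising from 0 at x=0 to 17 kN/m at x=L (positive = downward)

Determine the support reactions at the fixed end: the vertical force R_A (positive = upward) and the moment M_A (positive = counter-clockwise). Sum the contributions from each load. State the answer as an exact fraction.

Load 1 — uniform load w=-14 kN/m over full span:
  R_A = wL = (-14)·4 = -56 kN
  M_A = wL²/2 = (-14)·4²/2 = -112 kN·m
Load 2 — applied couple M₀=6 kN·m at a=2 m (b=L-a=2):
  R_A = 0 kN
  M_A = -M₀ = -6 kN·m
Load 3 — applied couple M₀=-3 kN·m at a=8/3 m (b=L-a=4/3):
  R_A = 0 kN
  M_A = -M₀ = -(-3) = 3 kN·m
Load 4 — triangular load w₀=17 kN/m (0→w₀ over full span):
  R_A = w₀L/2 = 17·4/2 = 34 kN
  M_A = w₀L²/3 = 17·4²/3 = 272/3 kN·m
Superposition: R_A = -22 kN, M_A = -73/3 kN·m

R_A = -22 kN, M_A = -73/3 kN·m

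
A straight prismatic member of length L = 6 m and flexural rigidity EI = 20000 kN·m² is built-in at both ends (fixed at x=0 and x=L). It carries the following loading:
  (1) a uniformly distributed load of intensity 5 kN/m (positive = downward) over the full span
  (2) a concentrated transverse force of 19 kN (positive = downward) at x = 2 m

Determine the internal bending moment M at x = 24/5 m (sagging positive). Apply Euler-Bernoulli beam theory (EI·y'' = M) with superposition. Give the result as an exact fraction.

Load 1 — uniform load w=5 kN/m over full span:
  M_1 = wLx/2 - wL²/12 - wx²/2 = 5·6·(24/5)/2 - 5·6²/12 - 5·(24/5)²/2 = -3/5 kN·m
Load 2 — point force P=19 kN at a=2 m (b=L-a=4):
  M_2 = Pa²(a+3b)(L-x)/L³ - Pa²b/L²  [x>a] = 19·2²·(2+3·4)·(6-(24/5))/6³ - 19·2²·4/6² = -38/15 kN·m
Superposition: M = Σ M_i = -47/15 kN·m ≈ -3.133333 kN·m

M(24/5) = -47/15 kN·m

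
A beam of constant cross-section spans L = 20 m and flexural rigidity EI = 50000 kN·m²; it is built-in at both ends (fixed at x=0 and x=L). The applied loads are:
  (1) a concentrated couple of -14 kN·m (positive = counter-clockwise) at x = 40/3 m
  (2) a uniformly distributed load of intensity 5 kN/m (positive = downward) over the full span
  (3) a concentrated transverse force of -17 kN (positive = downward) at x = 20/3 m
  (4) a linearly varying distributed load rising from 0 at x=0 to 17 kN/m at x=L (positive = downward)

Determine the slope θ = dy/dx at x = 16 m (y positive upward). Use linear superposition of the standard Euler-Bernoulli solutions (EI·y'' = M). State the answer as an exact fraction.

Load 1 — applied couple M₀=-14 kN·m at a=40/3 m (b=L-a=20/3):
  θ_1 = (R_Ax²/2 - M_Ax - M₀(x-a))/EI  [x>a] with R_A=-14/15, M_A=-14/3 = ((-14/15)·16²/2 - (-14/3)·16 - (-14)·(16-(40/3)))/50000 = -7/46875 rad
Load 2 — uniform load w=5 kN/m over full span:
  θ_2 = -wx(L-x)(L-2x)/(12EI) = -5·16·(20-16)·(20-2·16)/(12·50000) = 4/625 rad
Load 3 — point force P=-17 kN at a=20/3 m (b=L-a=40/3):
  θ_3 = Pa²(L-x)(2bL-(3b+a)(L-x))/(2L³EI)  [x>a] = (-17)·(20/3)²·(20-16)·(2·(40/3)·20-(3·(40/3)+(20/3))·(20-16))/(2·20³·50000) = -221/168750 rad
Load 4 — triangular load w₀=17 kN/m (0→w₀ over full span):
  θ_4 = -w₀(2x(L-x)(L-2x)(x+2L)+x²(L-x)²)/(120LEI) = -17·(2·16·(20-16)·(20-2·16)·(16+2·20)+16²·(20-16)²)/(120·20·50000) = 544/46875 rad
Superposition: θ = Σ θ_i = 13961/843750 rad ≈ 0.016546 rad

θ(16) = 13961/843750 rad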